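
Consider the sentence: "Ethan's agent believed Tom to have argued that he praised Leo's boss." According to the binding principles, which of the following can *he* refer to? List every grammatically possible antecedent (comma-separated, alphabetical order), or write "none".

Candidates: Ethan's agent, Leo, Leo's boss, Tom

*he* is a pronoun; Principle B requires it to be free in its binding domain — the clause headed by 'praised'.
— Ethan's agent: subject of the matrix clause; c-commands the pronoun but lies outside its binding domain — allowed.
— Leo: possessor inside the object DP of the clause headed by 'praised'; is c-commanded by the pronoun; coreference would bind this R-expression — blocked (Principle C).
— Leo's boss: object of the clause headed by 'praised'; is c-commanded by the pronoun; coreference would bind this R-expression — blocked (Principle C).
— Tom: subject of the clause headed by 'argued'; c-commands the pronoun but lies outside its binding domain — allowed.

Ethan's agent, Tom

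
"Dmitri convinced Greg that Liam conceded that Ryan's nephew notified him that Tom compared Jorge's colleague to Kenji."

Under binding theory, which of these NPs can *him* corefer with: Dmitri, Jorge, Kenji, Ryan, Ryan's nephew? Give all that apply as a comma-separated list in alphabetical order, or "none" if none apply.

Dmitri, Ryan

*him* is a pronoun; Principle B requires it to be free in its binding domain — the clause headed by 'notified'.
— Dmitri: subject of the matrix clause; c-commands the pronoun but lies outside its binding domain — allowed.
— Jorge: possessor inside the object DP of the clause headed by 'compared'; is c-commanded by the pronoun; coreference would bind this R-expression — blocked (Principle C).
— Kenji: second object of the clause headed by 'compared'; is c-commanded by the pronoun; coreference would bind this R-expression — blocked (Principle C).
— Ryan: possessor inside the subject DP of the clause headed by 'notified'; does not c-command the pronoun — Principle B does not apply; allowed.
— Ryan's nephew: subject of the clause headed by 'notified'; c-commands the pronoun within its binding domain — blocked (Principle B).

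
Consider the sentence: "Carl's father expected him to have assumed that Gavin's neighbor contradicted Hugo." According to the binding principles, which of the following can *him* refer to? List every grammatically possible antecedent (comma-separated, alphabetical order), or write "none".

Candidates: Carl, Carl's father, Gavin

Carl

*him* is a pronoun; Principle B requires it to be free in its binding domain — the matrix clause.
— Carl: possessor inside the subject DP of the matrix clause; does not c-command the pronoun — Principle B does not apply; allowed.
— Carl's father: subject of the matrix clause; c-commands the pronoun within its binding domain — blocked (Principle B).
— Gavin: possessor inside the subject DP of the clause headed by 'contradicted'; is c-commanded by the pronoun; coreference would bind this R-expression — blocked (Principle C).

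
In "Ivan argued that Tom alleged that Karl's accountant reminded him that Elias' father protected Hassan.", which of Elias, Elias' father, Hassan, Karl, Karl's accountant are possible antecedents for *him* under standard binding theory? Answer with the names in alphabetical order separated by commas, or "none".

*him* is a pronoun; Principle B requires it to be free in its binding domain — the clause headed by 'reminded'.
— Elias: possessor inside the subject DP of the clause headed by 'protected'; is c-commanded by the pronoun; coreference would bind this R-expression — blocked (Principle C).
— Elias' father: subject of the clause headed by 'protected'; is c-commanded by the pronoun; coreference would bind this R-expression — blocked (Principle C).
— Hassan: object of the clause headed by 'protected'; is c-commanded by the pronoun; coreference would bind this R-expression — blocked (Principle C).
— Karl: possessor inside the subject DP of the clause headed by 'reminded'; does not c-command the pronoun — Principle B does not apply; allowed.
— Karl's accountant: subject of the clause headed by 'reminded'; c-commands the pronoun within its binding domain — blocked (Principle B).

Karl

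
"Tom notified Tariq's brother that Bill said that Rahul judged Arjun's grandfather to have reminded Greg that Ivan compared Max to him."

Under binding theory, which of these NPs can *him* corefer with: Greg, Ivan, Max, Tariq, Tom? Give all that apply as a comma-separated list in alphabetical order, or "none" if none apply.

Greg, Tariq, Tom

*him* is a pronoun; Principle B requires it to be free in its binding domain — the clause headed by 'compared'.
— Greg: object of the clause headed by 'reminded'; c-commands the pronoun but lies outside its binding domain — allowed.
— Ivan: subject of the clause headed by 'compared'; c-commands the pronoun within its binding domain — blocked (Principle B).
— Max: object of the clause headed by 'compared'; c-commands the pronoun within its binding domain — blocked (Principle B).
— Tariq: possessor inside the object DP of the matrix clause; does not c-command the pronoun — Principle B does not apply; allowed.
— Tom: subject of the matrix clause; c-commands the pronoun but lies outside its binding domain — allowed.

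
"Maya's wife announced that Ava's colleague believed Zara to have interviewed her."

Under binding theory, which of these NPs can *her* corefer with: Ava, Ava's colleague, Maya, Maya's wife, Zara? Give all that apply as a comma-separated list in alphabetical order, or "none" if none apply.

*her* is a pronoun; Principle B requires it to be free in its binding domain — the clause headed by 'interviewed'.
— Ava: possessor inside the subject DP of the clause headed by 'believed'; does not c-command the pronoun — Principle B does not apply; allowed.
— Ava's colleague: subject of the clause headed by 'believed'; c-commands the pronoun but lies outside its binding domain — allowed.
— Maya: possessor inside the subject DP of the matrix clause; does not c-command the pronoun — Principle B does not apply; allowed.
— Maya's wife: subject of the matrix clause; c-commands the pronoun but lies outside its binding domain — allowed.
— Zara: subject of the clause headed by 'interviewed'; c-commands the pronoun within its binding domain — blocked (Principle B).

Ava, Ava's colleague, Maya, Maya's wife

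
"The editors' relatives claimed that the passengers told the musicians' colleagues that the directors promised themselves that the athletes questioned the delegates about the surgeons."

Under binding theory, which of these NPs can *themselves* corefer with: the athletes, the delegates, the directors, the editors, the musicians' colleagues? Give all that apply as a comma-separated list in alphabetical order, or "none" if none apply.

the directors

*themselves* is a reflexive; Principle A requires it to be bound within its binding domain — the clause headed by 'promised'.
— the athletes: subject of the clause headed by 'questioned'; does not c-command the reflexive — cannot bind it (Principle A).
— the delegates: object of the clause headed by 'questioned'; does not c-command the reflexive — cannot bind it (Principle A).
— the directors: subject of the clause headed by 'promised'; c-commands the reflexive within its binding domain — allowed (Principle A).
— the editors: possessor inside the subject DP of the matrix clause; does not c-command the reflexive — cannot bind it (Principle A).
— the musicians' colleagues: object of the clause headed by 'told'; c-commands the reflexive but lies outside its binding domain — cannot bind it (Principle A).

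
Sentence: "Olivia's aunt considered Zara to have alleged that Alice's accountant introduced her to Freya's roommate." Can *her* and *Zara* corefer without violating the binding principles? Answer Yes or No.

*Zara* is an R-expression; Principle C requires it to be free (not bound by any c-commanding expression).
— her: object of the clause headed by 'introduced'; the pronoun does not c-command the R-expression — coreference allowed.

Yes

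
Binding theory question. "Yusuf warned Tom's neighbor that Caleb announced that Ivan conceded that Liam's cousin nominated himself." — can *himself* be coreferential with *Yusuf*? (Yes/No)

No

*himself* is a reflexive; Principle A requires it to be bound within its binding domain — the clause headed by 'nominated'.
— Yusuf: subject of the matrix clause; c-commands the reflexive but lies outside its binding domain — cannot bind it (Principle A).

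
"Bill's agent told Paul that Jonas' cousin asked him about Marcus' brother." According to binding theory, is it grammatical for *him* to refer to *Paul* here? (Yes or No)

Yes

*Paul* is an R-expression; Principle C requires it to be free (not bound by any c-commanding expression).
— him: object of the clause headed by 'asked'; the pronoun does not c-command the R-expression — coreference allowed.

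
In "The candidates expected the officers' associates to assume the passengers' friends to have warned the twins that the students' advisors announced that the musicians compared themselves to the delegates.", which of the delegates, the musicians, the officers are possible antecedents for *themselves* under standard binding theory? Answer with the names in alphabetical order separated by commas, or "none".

the musicians

*themselves* is a reflexive; Principle A requires it to be bound within its binding domain — the clause headed by 'compared'.
— the delegates: second object of the clause headed by 'compared'; does not c-command the reflexive — cannot bind it (Principle A).
— the musicians: subject of the clause headed by 'compared'; c-commands the reflexive within its binding domain — allowed (Principle A).
— the officers: possessor inside the subject DP of the clause headed by 'assume'; does not c-command the reflexive — cannot bind it (Principle A).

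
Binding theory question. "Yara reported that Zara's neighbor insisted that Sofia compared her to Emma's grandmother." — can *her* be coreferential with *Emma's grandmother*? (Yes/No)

No

*her* is a pronoun; Principle B requires it to be free in its binding domain — the clause headed by 'compared'.
— Emma's grandmother: second object of the clause headed by 'compared'; is c-commanded by the pronoun; coreference would bind this R-expression — blocked (Principle C).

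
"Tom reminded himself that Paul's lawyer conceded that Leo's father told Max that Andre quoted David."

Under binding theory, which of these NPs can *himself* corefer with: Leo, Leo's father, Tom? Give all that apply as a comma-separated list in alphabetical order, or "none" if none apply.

*himself* is a reflexive; Principle A requires it to be bound within its binding domain — the matrix clause.
— Leo: possessor inside the subject DP of the clause headed by 'told'; does not c-command the reflexive — cannot bind it (Principle A).
— Leo's father: subject of the clause headed by 'told'; does not c-command the reflexive — cannot bind it (Principle A).
— Tom: subject of the matrix clause; c-commands the reflexive within its binding domain — allowed (Principle A).

Tom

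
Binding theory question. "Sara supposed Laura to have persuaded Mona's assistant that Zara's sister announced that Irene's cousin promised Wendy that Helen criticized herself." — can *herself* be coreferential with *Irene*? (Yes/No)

*herself* is a reflexive; Principle A requires it to be bound within its binding domain — the clause headed by 'criticized'.
— Irene: possessor inside the subject DP of the clause headed by 'promised'; does not c-command the reflexive — cannot bind it (Principle A).

No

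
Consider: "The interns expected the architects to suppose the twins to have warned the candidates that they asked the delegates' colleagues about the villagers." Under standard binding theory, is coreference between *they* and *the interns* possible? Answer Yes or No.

*the interns* is an R-expression; Principle C requires it to be free (not bound by any c-commanding expression).
— they: subject of the clause headed by 'asked'; the pronoun does not c-command the R-expression — coreference allowed.

Yes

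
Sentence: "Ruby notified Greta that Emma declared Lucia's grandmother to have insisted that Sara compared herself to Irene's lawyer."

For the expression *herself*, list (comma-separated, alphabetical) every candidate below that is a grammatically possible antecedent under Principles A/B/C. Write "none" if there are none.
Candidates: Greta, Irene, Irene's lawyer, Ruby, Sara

Sara

*herself* is a reflexive; Principle A requires it to be bound within its binding domain — the clause headed by 'compared'.
— Greta: object of the matrix clause; c-commands the reflexive but lies outside its binding domain — cannot bind it (Principle A).
— Irene: possessor inside the second object DP of the clause headed by 'compared'; does not c-command the reflexive — cannot bind it (Principle A).
— Irene's lawyer: second object of the clause headed by 'compared'; does not c-command the reflexive — cannot bind it (Principle A).
— Ruby: subject of the matrix clause; c-commands the reflexive but lies outside its binding domain — cannot bind it (Principle A).
— Sara: subject of the clause headed by 'compared'; c-commands the reflexive within its binding domain — allowed (Principle A).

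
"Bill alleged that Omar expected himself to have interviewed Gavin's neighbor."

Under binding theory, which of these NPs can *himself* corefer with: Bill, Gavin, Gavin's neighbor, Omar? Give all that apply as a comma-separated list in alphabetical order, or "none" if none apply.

*himself* is a reflexive; Principle A requires it to be bound within its binding domain — the clause headed by 'expected'.
— Bill: subject of the matrix clause; c-commands the reflexive but lies outside its binding domain — cannot bind it (Principle A).
— Gavin: possessor inside the object DP of the clause headed by 'interviewed'; does not c-command the reflexive — cannot bind it (Principle A).
— Gavin's neighbor: object of the clause headed by 'interviewed'; does not c-command the reflexive — cannot bind it (Principle A).
— Omar: subject of the clause headed by 'expected'; c-commands the reflexive within its binding domain — allowed (Principle A).

Omar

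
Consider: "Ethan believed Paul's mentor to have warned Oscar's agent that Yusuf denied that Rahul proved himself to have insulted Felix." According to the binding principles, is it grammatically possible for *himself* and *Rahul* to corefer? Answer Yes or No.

*himself* is a reflexive; Principle A requires it to be bound within its binding domain — the clause headed by 'proved'.
— Rahul: subject of the clause headed by 'proved'; c-commands the reflexive within its binding domain — allowed (Principle A).

Yes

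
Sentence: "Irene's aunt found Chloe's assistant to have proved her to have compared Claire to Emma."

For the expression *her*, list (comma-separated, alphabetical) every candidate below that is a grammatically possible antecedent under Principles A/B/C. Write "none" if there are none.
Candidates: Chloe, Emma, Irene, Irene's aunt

Chloe, Irene, Irene's aunt

*her* is a pronoun; Principle B requires it to be free in its binding domain — the clause headed by 'proved'.
— Chloe: possessor inside the subject DP of the clause headed by 'proved'; does not c-command the pronoun — Principle B does not apply; allowed.
— Emma: second object of the clause headed by 'compared'; is c-commanded by the pronoun; coreference would bind this R-expression — blocked (Principle C).
— Irene: possessor inside the subject DP of the matrix clause; does not c-command the pronoun — Principle B does not apply; allowed.
— Irene's aunt: subject of the matrix clause; c-commands the pronoun but lies outside its binding domain — allowed.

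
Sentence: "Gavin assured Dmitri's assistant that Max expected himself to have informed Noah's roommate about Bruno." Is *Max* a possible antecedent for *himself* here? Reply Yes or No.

*himself* is a reflexive; Principle A requires it to be bound within its binding domain — the clause headed by 'expected'.
— Max: subject of the clause headed by 'expected'; c-commands the reflexive within its binding domain — allowed (Principle A).

Yes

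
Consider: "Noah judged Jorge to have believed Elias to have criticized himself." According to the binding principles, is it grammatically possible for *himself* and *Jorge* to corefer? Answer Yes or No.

No

*himself* is a reflexive; Principle A requires it to be bound within its binding domain — the clause headed by 'criticized'.
— Jorge: subject of the clause headed by 'believed'; c-commands the reflexive but lies outside its binding domain — cannot bind it (Principle A).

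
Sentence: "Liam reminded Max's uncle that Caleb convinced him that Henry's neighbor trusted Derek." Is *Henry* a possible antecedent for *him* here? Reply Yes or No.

No

*him* is a pronoun; Principle B requires it to be free in its binding domain — the clause headed by 'convinced'.
— Henry: possessor inside the subject DP of the clause headed by 'trusted'; is c-commanded by the pronoun; coreference would bind this R-expression — blocked (Principle C).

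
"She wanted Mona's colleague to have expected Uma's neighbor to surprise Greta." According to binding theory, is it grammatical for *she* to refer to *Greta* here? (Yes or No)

No

*Greta* is an R-expression; Principle C requires it to be free (not bound by any c-commanding expression).
— she: subject of the matrix clause; the pronoun c-commands the R-expression — coreference blocked (Principle C).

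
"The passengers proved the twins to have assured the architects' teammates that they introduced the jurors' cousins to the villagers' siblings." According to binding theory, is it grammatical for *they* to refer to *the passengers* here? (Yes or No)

*the passengers* is an R-expression; Principle C requires it to be free (not bound by any c-commanding expression).
— they: subject of the clause headed by 'introduced'; the pronoun does not c-command the R-expression — coreference allowed.

Yes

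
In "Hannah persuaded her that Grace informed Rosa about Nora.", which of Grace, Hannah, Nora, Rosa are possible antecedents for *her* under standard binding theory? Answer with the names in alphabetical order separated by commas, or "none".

*her* is a pronoun; Principle B requires it to be free in its binding domain — the matrix clause.
— Grace: subject of the clause headed by 'informed'; is c-commanded by the pronoun; coreference would bind this R-expression — blocked (Principle C).
— Hannah: subject of the matrix clause; c-commands the pronoun within its binding domain — blocked (Principle B).
— Nora: second object of the clause headed by 'informed'; is c-commanded by the pronoun; coreference would bind this R-expression — blocked (Principle C).
— Rosa: object of the clause headed by 'informed'; is c-commanded by the pronoun; coreference would bind this R-expression — blocked (Principle C).

none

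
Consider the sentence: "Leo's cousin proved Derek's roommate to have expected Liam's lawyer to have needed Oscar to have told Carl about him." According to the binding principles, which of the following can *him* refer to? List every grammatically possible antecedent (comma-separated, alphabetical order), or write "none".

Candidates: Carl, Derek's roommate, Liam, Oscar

*him* is a pronoun; Principle B requires it to be free in its binding domain — the clause headed by 'told'.
— Carl: object of the clause headed by 'told'; c-commands the pronoun within its binding domain — blocked (Principle B).
— Derek's roommate: subject of the clause headed by 'expected'; c-commands the pronoun but lies outside its binding domain — allowed.
— Liam: possessor inside the subject DP of the clause headed by 'needed'; does not c-command the pronoun — Principle B does not apply; allowed.
— Oscar: subject of the clause headed by 'told'; c-commands the pronoun within its binding domain — blocked (Principle B).

Derek's roommate, Liam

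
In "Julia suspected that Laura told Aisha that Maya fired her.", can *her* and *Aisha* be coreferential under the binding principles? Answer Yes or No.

*Aisha* is an R-expression; Principle C requires it to be free (not bound by any c-commanding expression).
— her: object of the clause headed by 'fired'; the pronoun does not c-command the R-expression — coreference allowed.

Yes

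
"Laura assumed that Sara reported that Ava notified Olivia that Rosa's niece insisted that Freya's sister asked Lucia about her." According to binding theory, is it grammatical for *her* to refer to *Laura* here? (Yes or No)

*Laura* is an R-expression; Principle C requires it to be free (not bound by any c-commanding expression).
— her: second object of the clause headed by 'asked'; the pronoun does not c-command the R-expression — coreference allowed.

Yes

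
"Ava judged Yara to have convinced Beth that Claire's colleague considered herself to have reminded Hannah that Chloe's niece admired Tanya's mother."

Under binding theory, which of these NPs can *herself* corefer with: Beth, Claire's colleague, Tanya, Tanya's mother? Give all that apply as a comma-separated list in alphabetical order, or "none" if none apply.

*herself* is a reflexive; Principle A requires it to be bound within its binding domain — the clause headed by 'considered'.
— Beth: object of the clause headed by 'convinced'; c-commands the reflexive but lies outside its binding domain — cannot bind it (Principle A).
— Claire's colleague: subject of the clause headed by 'considered'; c-commands the reflexive within its binding domain — allowed (Principle A).
— Tanya: possessor inside the object DP of the clause headed by 'admired'; does not c-command the reflexive — cannot bind it (Principle A).
— Tanya's mother: object of the clause headed by 'admired'; does not c-command the reflexive — cannot bind it (Principle A).

Claire's colleague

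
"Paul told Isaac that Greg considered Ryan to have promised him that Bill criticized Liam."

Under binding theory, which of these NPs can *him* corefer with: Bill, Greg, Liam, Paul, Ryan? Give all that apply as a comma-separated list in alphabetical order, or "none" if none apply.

Greg, Paul

*him* is a pronoun; Principle B requires it to be free in its binding domain — the clause headed by 'promised'.
— Bill: subject of the clause headed by 'criticized'; is c-commanded by the pronoun; coreference would bind this R-expression — blocked (Principle C).
— Greg: subject of the clause headed by 'considered'; c-commands the pronoun but lies outside its binding domain — allowed.
— Liam: object of the clause headed by 'criticized'; is c-commanded by the pronoun; coreference would bind this R-expression — blocked (Principle C).
— Paul: subject of the matrix clause; c-commands the pronoun but lies outside its binding domain — allowed.
— Ryan: subject of the clause headed by 'promised'; c-commands the pronoun within its binding domain — blocked (Principle B).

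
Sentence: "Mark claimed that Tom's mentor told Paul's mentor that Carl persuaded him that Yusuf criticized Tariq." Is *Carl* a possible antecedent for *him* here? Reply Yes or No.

No

*him* is a pronoun; Principle B requires it to be free in its binding domain — the clause headed by 'persuaded'.
— Carl: subject of the clause headed by 'persuaded'; c-commands the pronoun within its binding domain — blocked (Principle B).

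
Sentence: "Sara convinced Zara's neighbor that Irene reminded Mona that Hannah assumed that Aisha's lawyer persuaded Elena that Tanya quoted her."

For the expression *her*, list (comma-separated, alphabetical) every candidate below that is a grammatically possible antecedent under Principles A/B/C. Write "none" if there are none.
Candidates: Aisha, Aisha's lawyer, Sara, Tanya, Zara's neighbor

*her* is a pronoun; Principle B requires it to be free in its binding domain — the clause headed by 'quoted'.
— Aisha: possessor inside the subject DP of the clause headed by 'persuaded'; does not c-command the pronoun — Principle B does not apply; allowed.
— Aisha's lawyer: subject of the clause headed by 'persuaded'; c-commands the pronoun but lies outside its binding domain — allowed.
— Sara: subject of the matrix clause; c-commands the pronoun but lies outside its binding domain — allowed.
— Tanya: subject of the clause headed by 'quoted'; c-commands the pronoun within its binding domain — blocked (Principle B).
— Zara's neighbor: object of the matrix clause; c-commands the pronoun but lies outside its binding domain — allowed.

Aisha, Aisha's lawyer, Sara, Zara's neighbor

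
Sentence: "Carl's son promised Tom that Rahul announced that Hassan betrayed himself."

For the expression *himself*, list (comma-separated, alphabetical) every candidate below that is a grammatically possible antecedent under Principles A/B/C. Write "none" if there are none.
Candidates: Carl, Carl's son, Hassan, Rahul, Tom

Hassan

*himself* is a reflexive; Principle A requires it to be bound within its binding domain — the clause headed by 'betrayed'.
— Carl: possessor inside the subject DP of the matrix clause; does not c-command the reflexive — cannot bind it (Principle A).
— Carl's son: subject of the matrix clause; c-commands the reflexive but lies outside its binding domain — cannot bind it (Principle A).
— Hassan: subject of the clause headed by 'betrayed'; c-commands the reflexive within its binding domain — allowed (Principle A).
— Rahul: subject of the clause headed by 'announced'; c-commands the reflexive but lies outside its binding domain — cannot bind it (Principle A).
— Tom: object of the matrix clause; c-commands the reflexive but lies outside its binding domain — cannot bind it (Principle A).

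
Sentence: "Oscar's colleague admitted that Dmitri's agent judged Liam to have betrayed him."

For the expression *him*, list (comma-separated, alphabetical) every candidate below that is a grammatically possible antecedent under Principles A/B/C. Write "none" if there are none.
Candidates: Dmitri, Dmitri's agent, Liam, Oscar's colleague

*him* is a pronoun; Principle B requires it to be free in its binding domain — the clause headed by 'betrayed'.
— Dmitri: possessor inside the subject DP of the clause headed by 'judged'; does not c-command the pronoun — Principle B does not apply; allowed.
— Dmitri's agent: subject of the clause headed by 'judged'; c-commands the pronoun but lies outside its binding domain — allowed.
— Liam: subject of the clause headed by 'betrayed'; c-commands the pronoun within its binding domain — blocked (Principle B).
— Oscar's colleague: subject of the matrix clause; c-commands the pronoun but lies outside its binding domain — allowed.

Dmitri, Dmitri's agent, Oscar's colleague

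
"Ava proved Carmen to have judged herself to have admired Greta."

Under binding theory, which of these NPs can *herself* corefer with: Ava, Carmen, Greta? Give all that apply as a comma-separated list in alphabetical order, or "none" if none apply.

*herself* is a reflexive; Principle A requires it to be bound within its binding domain — the clause headed by 'judged'.
— Ava: subject of the matrix clause; c-commands the reflexive but lies outside its binding domain — cannot bind it (Principle A).
— Carmen: subject of the clause headed by 'judged'; c-commands the reflexive within its binding domain — allowed (Principle A).
— Greta: object of the clause headed by 'admired'; does not c-command the reflexive — cannot bind it (Principle A).

Carmen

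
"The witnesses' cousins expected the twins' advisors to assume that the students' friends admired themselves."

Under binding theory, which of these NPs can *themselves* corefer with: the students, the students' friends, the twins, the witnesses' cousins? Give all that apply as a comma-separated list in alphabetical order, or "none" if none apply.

*themselves* is a reflexive; Principle A requires it to be bound within its binding domain — the clause headed by 'admired'.
— the students: possessor inside the subject DP of the clause headed by 'admired'; does not c-command the reflexive — cannot bind it (Principle A).
— the students' friends: subject of the clause headed by 'admired'; c-commands the reflexive within its binding domain — allowed (Principle A).
— the twins: possessor inside the subject DP of the clause headed by 'assume'; does not c-command the reflexive — cannot bind it (Principle A).
— the witnesses' cousins: subject of the matrix clause; c-commands the reflexive but lies outside its binding domain — cannot bind it (Principle A).

the students' friends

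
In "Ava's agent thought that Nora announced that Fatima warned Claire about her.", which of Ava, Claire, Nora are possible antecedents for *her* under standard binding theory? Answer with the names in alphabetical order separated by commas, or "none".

*her* is a pronoun; Principle B requires it to be free in its binding domain — the clause headed by 'warned'.
— Ava: possessor inside the subject DP of the matrix clause; does not c-command the pronoun — Principle B does not apply; allowed.
— Claire: object of the clause headed by 'warned'; c-commands the pronoun within its binding domain — blocked (Principle B).
— Nora: subject of the clause headed by 'announced'; c-commands the pronoun but lies outside its binding domain — allowed.

Ava, Nora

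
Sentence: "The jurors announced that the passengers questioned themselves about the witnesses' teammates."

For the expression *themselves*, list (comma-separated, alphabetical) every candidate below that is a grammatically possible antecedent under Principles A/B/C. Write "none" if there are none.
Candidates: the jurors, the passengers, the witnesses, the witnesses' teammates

the passengers

*themselves* is a reflexive; Principle A requires it to be bound within its binding domain — the clause headed by 'questioned'.
— the jurors: subject of the matrix clause; c-commands the reflexive but lies outside its binding domain — cannot bind it (Principle A).
— the passengers: subject of the clause headed by 'questioned'; c-commands the reflexive within its binding domain — allowed (Principle A).
— the witnesses: possessor inside the second object DP of the clause headed by 'questioned'; does not c-command the reflexive — cannot bind it (Principle A).
— the witnesses' teammates: second object of the clause headed by 'questioned'; does not c-command the reflexive — cannot bind it (Principle A).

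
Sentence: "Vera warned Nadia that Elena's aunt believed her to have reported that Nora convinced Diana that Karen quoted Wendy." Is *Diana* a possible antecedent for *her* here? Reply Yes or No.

*her* is a pronoun; Principle B requires it to be free in its binding domain — the clause headed by 'believed'.
— Diana: object of the clause headed by 'convinced'; is c-commanded by the pronoun; coreference would bind this R-expression — blocked (Principle C).

No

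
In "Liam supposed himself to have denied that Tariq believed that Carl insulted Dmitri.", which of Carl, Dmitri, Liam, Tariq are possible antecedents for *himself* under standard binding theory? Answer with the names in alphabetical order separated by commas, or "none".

*himself* is a reflexive; Principle A requires it to be bound within its binding domain — the matrix clause.
— Carl: subject of the clause headed by 'insulted'; does not c-command the reflexive — cannot bind it (Principle A).
— Dmitri: object of the clause headed by 'insulted'; does not c-command the reflexive — cannot bind it (Principle A).
— Liam: subject of the matrix clause; c-commands the reflexive within its binding domain — allowed (Principle A).
— Tariq: subject of the clause headed by 'believed'; does not c-command the reflexive — cannot bind it (Principle A).

Liam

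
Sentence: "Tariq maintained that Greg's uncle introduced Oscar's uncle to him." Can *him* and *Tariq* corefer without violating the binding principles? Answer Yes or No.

Yes

*Tariq* is an R-expression; Principle C requires it to be free (not bound by any c-commanding expression).
— him: second object of the clause headed by 'introduced'; the pronoun does not c-command the R-expression — coreference allowed.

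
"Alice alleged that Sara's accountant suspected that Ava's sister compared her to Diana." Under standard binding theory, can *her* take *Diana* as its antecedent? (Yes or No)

No

*her* is a pronoun; Principle B requires it to be free in its binding domain — the clause headed by 'compared'.
— Diana: second object of the clause headed by 'compared'; is c-commanded by the pronoun; coreference would bind this R-expression — blocked (Principle C).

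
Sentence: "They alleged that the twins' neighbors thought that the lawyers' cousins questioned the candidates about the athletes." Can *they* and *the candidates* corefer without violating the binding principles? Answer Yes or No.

No

*the candidates* is an R-expression; Principle C requires it to be free (not bound by any c-commanding expression).
— they: subject of the matrix clause; the pronoun c-commands the R-expression — coreference blocked (Principle C).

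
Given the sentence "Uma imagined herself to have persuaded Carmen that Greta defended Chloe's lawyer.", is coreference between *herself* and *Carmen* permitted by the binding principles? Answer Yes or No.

No

*herself* is a reflexive; Principle A requires it to be bound within its binding domain — the matrix clause.
— Carmen: object of the clause headed by 'persuaded'; does not c-command the reflexive — cannot bind it (Principle A).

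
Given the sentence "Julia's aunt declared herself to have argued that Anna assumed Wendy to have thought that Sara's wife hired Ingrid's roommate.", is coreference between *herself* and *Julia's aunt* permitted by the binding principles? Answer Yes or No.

Yes

*herself* is a reflexive; Principle A requires it to be bound within its binding domain — the matrix clause.
— Julia's aunt: subject of the matrix clause; c-commands the reflexive within its binding domain — allowed (Principle A).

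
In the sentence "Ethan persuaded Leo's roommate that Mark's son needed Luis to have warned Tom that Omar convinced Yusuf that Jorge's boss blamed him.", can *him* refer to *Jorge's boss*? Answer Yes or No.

No

*him* is a pronoun; Principle B requires it to be free in its binding domain — the clause headed by 'blamed'.
— Jorge's boss: subject of the clause headed by 'blamed'; c-commands the pronoun within its binding domain — blocked (Principle B).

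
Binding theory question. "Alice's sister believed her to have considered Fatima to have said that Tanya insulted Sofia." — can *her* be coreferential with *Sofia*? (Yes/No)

*her* is a pronoun; Principle B requires it to be free in its binding domain — the matrix clause.
— Sofia: object of the clause headed by 'insulted'; is c-commanded by the pronoun; coreference would bind this R-expression — blocked (Principle C).

No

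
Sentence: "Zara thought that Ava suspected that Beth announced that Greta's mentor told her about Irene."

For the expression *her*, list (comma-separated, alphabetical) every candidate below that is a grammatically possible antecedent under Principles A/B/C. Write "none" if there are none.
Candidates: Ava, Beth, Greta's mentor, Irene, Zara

Ava, Beth, Zara

*her* is a pronoun; Principle B requires it to be free in its binding domain — the clause headed by 'told'.
— Ava: subject of the clause headed by 'suspected'; c-commands the pronoun but lies outside its binding domain — allowed.
— Beth: subject of the clause headed by 'announced'; c-commands the pronoun but lies outside its binding domain — allowed.
— Greta's mentor: subject of the clause headed by 'told'; c-commands the pronoun within its binding domain — blocked (Principle B).
— Irene: second object of the clause headed by 'told'; is c-commanded by the pronoun; coreference would bind this R-expression — blocked (Principle C).
— Zara: subject of the matrix clause; c-commands the pronoun but lies outside its binding domain — allowed.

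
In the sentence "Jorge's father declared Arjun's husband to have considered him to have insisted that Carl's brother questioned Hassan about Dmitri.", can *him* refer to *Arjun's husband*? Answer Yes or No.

No

*him* is a pronoun; Principle B requires it to be free in its binding domain — the clause headed by 'considered'.
— Arjun's husband: subject of the clause headed by 'considered'; c-commands the pronoun within its binding domain — blocked (Principle B).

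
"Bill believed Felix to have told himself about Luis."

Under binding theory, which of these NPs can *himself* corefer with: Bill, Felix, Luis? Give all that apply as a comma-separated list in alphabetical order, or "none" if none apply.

Felix

*himself* is a reflexive; Principle A requires it to be bound within its binding domain — the clause headed by 'told'.
— Bill: subject of the matrix clause; c-commands the reflexive but lies outside its binding domain — cannot bind it (Principle A).
— Felix: subject of the clause headed by 'told'; c-commands the reflexive within its binding domain — allowed (Principle A).
— Luis: second object of the clause headed by 'told'; does not c-command the reflexive — cannot bind it (Principle A).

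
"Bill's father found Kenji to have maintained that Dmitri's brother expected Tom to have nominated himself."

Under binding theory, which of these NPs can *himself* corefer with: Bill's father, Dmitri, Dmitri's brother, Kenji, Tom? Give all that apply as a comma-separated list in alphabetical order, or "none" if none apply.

*himself* is a reflexive; Principle A requires it to be bound within its binding domain — the clause headed by 'nominated'.
— Bill's father: subject of the matrix clause; c-commands the reflexive but lies outside its binding domain — cannot bind it (Principle A).
— Dmitri: possessor inside the subject DP of the clause headed by 'expected'; does not c-command the reflexive — cannot bind it (Principle A).
— Dmitri's brother: subject of the clause headed by 'expected'; c-commands the reflexive but lies outside its binding domain — cannot bind it (Principle A).
— Kenji: subject of the clause headed by 'maintained'; c-commands the reflexive but lies outside its binding domain — cannot bind it (Principle A).
— Tom: subject of the clause headed by 'nominated'; c-commands the reflexive within its binding domain — allowed (Principle A).

Tom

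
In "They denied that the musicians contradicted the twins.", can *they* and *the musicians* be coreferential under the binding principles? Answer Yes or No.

No

*the musicians* is an R-expression; Principle C requires it to be free (not bound by any c-commanding expression).
— they: subject of the matrix clause; the pronoun c-commands the R-expression — coreference blocked (Principle C).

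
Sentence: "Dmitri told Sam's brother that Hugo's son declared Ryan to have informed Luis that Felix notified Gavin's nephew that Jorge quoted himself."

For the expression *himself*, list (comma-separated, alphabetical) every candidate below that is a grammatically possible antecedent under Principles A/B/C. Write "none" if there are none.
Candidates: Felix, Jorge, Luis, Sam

Jorge

*himself* is a reflexive; Principle A requires it to be bound within its binding domain — the clause headed by 'quoted'.
— Felix: subject of the clause headed by 'notified'; c-commands the reflexive but lies outside its binding domain — cannot bind it (Principle A).
— Jorge: subject of the clause headed by 'quoted'; c-commands the reflexive within its binding domain — allowed (Principle A).
— Luis: object of the clause headed by 'informed'; c-commands the reflexive but lies outside its binding domain — cannot bind it (Principle A).
— Sam: possessor inside the object DP of the matrix clause; does not c-command the reflexive — cannot bind it (Principle A).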